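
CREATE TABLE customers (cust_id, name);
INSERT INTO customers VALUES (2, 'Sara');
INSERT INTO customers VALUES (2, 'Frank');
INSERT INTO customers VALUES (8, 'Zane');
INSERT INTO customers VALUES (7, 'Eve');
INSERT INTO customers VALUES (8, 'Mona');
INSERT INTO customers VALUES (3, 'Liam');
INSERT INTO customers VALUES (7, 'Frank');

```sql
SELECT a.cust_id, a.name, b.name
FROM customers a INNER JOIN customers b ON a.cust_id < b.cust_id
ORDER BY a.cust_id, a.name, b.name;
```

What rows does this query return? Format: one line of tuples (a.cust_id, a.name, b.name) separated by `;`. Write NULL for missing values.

(2, Frank, Eve); (2, Frank, Frank); (2, Frank, Liam); (2, Frank, Mona); (2, Frank, Zane); (2, Sara, Eve); (2, Sara, Frank); (2, Sara, Liam); (2, Sara, Mona); (2, Sara, Zane); (3, Liam, Eve); (3, Liam, Frank); (3, Liam, Mona); (3, Liam, Zane); (7, Eve, Mona); (7, Eve, Zane); (7, Frank, Mona); (7, Frank, Zane)

INNER JOIN keeps only pairs where the ON condition holds.
Matching on a.cust_id < b.cust_id.
- a row (cust_id=2): matches 5 b row(s) → 5 output row(s).
- a row (cust_id=2): matches 5 b row(s) → 5 output row(s).
- a row (cust_id=8): no match → dropped.
- a row (cust_id=7): matches 2 b row(s) → 2 output row(s).
- a row (cust_id=8): no match → dropped.
- a row (cust_id=3): matches 4 b row(s) → 4 output row(s).
- a row (cust_id=7): matches 2 b row(s) → 2 output row(s).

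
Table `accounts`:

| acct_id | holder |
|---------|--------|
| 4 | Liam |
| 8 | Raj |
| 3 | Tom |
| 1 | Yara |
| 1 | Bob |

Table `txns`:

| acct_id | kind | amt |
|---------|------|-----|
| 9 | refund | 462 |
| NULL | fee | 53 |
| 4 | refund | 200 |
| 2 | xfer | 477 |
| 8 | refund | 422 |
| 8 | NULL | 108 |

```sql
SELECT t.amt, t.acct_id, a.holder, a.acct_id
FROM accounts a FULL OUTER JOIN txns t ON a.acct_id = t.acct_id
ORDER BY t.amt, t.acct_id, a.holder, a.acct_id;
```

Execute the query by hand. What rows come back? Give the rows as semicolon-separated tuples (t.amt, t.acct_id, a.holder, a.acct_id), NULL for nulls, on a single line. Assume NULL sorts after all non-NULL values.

(53, NULL, NULL, NULL); (108, 8, Raj, 8); (200, 4, Liam, 4); (422, 8, Raj, 8); (462, 9, NULL, NULL); (477, 2, NULL, NULL); (NULL, NULL, Bob, 1); (NULL, NULL, Tom, 3); (NULL, NULL, Yara, 1)

FULL OUTER JOIN keeps every row from both sides; unmatched rows get NULL for the other side's columns.
Matching on a.acct_id = t.acct_id. A NULL in a compared column never satisfies the condition.
- a[0] acct_id=4 → 1 match(es) in t → 1 row(s).
- a[1] acct_id=8 → 2 match(es) in t → 2 row(s).
- a[2] acct_id=3 → no match; kept with NULLs on the t side.
- a[3] acct_id=1 → no match; kept with NULLs on the t side.
- a[4] acct_id=1 → no match; kept with NULLs on the t side.
- 3 row(s) from t found no a partner → padded with NULL.
After projecting and ordering:
t.amt | t.acct_id | a.holder | a.acct_id
53 | NULL | NULL | NULL
108 | 8 | Raj | 8
200 | 4 | Liam | 4
422 | 8 | Raj | 8
462 | 9 | NULL | NULL
477 | 2 | NULL | NULL
NULL | NULL | Bob | 1
NULL | NULL | Tom | 3
NULL | NULL | Yara | 1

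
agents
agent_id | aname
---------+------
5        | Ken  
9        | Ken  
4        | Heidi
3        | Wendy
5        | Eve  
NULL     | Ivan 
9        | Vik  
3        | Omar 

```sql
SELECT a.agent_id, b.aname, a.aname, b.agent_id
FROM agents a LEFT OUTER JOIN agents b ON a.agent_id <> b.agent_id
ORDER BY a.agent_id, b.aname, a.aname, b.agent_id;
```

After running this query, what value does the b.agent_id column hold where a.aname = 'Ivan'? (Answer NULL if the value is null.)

LEFT JOIN keeps every row from `agents a`; unmatched rows get NULL for `agents b`'s columns.
Matching on a.agent_id <> b.agent_id. A NULL in a compared column never satisfies the condition.
Matched pairs: 36; unmatched a rows kept: 1.

NULL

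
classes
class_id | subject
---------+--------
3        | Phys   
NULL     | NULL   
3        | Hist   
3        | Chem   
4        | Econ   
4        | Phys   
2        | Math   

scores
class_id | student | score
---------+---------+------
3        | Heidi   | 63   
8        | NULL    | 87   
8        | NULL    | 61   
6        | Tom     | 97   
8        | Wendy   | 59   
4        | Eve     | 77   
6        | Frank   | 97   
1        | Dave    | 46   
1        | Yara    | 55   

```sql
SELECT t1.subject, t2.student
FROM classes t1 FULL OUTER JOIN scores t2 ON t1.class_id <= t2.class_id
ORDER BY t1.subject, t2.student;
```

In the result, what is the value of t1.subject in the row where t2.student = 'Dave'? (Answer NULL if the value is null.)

NULL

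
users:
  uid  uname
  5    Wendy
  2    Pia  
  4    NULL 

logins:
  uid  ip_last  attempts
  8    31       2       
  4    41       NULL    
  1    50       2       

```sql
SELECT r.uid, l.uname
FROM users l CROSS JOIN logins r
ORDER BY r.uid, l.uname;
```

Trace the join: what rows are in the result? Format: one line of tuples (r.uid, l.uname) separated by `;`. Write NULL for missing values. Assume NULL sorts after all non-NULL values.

CROSS JOIN pairs every row of `users` with every row of `logins`: 3 × 3 = 9 rows.
After projecting and ordering:
r.uid | l.uname
1 | Pia
1 | Wendy
1 | NULL
4 | Pia
4 | Wendy
4 | NULL
8 | Pia
8 | Wendy
8 | NULL

(1, Pia); (1, Wendy); (1, NULL); (4, Pia); (4, Wendy); (4, NULL); (8, Pia); (8, Wendy); (8, NULL)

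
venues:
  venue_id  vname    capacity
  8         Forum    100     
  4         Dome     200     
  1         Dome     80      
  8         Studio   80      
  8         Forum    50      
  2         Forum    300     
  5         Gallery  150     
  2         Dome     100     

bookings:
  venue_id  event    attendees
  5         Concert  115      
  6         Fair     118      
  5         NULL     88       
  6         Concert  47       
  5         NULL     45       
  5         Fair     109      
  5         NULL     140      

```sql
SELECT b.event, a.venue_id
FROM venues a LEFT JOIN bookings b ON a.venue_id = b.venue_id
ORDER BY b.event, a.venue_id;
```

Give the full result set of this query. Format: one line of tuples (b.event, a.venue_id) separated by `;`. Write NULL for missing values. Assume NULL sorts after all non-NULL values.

(Concert, 5); (Fair, 5); (NULL, 1); (NULL, 2); (NULL, 2); (NULL, 4); (NULL, 5); (NULL, 5); (NULL, 5); (NULL, 8); (NULL, 8); (NULL, 8)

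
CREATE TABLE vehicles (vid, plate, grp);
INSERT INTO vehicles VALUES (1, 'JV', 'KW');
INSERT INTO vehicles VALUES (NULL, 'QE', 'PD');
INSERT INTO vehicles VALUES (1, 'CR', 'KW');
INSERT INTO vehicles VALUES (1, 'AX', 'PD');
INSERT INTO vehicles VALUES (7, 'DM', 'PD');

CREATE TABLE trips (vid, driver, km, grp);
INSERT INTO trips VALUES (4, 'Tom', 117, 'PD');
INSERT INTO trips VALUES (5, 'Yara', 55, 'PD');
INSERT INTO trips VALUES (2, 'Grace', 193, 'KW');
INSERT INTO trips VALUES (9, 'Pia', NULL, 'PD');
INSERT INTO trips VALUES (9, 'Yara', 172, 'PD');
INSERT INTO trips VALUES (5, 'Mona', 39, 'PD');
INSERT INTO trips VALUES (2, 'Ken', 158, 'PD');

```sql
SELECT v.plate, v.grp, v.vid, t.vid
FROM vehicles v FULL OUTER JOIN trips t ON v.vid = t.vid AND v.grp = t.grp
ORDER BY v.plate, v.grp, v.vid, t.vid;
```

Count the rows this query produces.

12

FULL OUTER JOIN keeps every row from both sides; unmatched rows get NULL for the other side's columns.
Matching on v.vid = t.vid AND v.grp = t.grp. A NULL in a compared column never satisfies the condition.
- vid=1, grp=KW: no t row matches, row kept with t columns NULL.
- vid=NULL, grp=PD: no t row matches, row kept with t columns NULL.
- vid=1, grp=KW: no t row matches, row kept with t columns NULL.
- vid=1, grp=PD: no t row matches, row kept with t columns NULL.
- vid=7, grp=PD: no t row matches, row kept with t columns NULL.
- 7 t row(s) had no v match → kept, v columns NULL.
Total: 0 matched + 12 padded = 12 rows.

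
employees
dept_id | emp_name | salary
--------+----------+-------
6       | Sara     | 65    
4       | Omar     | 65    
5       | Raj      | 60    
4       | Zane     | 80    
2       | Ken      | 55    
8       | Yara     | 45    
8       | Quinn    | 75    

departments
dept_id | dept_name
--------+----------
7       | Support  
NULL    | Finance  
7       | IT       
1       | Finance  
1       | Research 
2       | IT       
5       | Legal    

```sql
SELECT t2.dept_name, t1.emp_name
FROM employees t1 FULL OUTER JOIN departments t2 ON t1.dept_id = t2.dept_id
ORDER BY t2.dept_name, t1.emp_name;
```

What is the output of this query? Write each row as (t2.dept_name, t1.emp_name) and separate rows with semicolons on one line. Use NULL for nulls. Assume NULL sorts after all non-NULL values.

(Finance, NULL); (Finance, NULL); (IT, Ken); (IT, NULL); (Legal, Raj); (Research, NULL); (Support, NULL); (NULL, Omar); (NULL, Quinn); (NULL, Sara); (NULL, Yara); (NULL, Zane)

FULL OUTER JOIN keeps every row from both sides; unmatched rows get NULL for the other side's columns.
Matching on t1.dept_id = t2.dept_id. A NULL in a compared column never satisfies the condition.
- t1[0] dept_id=6 → no match; kept with NULLs on the t2 side.
- t1[1] dept_id=4 → no match; kept with NULLs on the t2 side.
- t1[2] dept_id=5 → 1 match(es) in t2 → 1 row(s).
- t1[3] dept_id=4 → no match; kept with NULLs on the t2 side.
- t1[4] dept_id=2 → 1 match(es) in t2 → 1 row(s).
- t1[5] dept_id=8 → no match; kept with NULLs on the t2 side.
- t1[6] dept_id=8 → no match; kept with NULLs on the t2 side.
- 5 t2 row(s) had no t1 match → kept, t1 columns NULL.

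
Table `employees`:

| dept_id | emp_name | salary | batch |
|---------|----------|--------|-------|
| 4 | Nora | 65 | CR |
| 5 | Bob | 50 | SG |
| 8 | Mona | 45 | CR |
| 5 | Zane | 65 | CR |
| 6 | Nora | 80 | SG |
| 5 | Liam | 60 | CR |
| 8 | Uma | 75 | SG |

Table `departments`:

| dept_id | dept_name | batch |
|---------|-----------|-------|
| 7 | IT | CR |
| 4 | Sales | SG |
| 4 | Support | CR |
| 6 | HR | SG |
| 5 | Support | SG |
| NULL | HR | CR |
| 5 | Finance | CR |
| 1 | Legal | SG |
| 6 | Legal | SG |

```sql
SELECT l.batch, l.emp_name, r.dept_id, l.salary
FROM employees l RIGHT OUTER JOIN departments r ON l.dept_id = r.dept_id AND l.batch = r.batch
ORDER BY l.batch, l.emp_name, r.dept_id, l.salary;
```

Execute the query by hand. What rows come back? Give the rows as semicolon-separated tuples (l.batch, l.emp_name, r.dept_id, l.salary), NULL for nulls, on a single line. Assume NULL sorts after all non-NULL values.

(CR, Liam, 5, 60); (CR, Nora, 4, 65); (CR, Zane, 5, 65); (SG, Bob, 5, 50); (SG, Nora, 6, 80); (SG, Nora, 6, 80); (NULL, NULL, 1, NULL); (NULL, NULL, 4, NULL); (NULL, NULL, 7, NULL); (NULL, NULL, NULL, NULL)

RIGHT JOIN keeps every row from `departments`; unmatched rows get NULL for `employees`'s columns.
Matching on l.dept_id = r.dept_id AND l.batch = r.batch. A NULL in a compared column never satisfies the condition.
- dept_id=4, batch=CR: 1 matching r row(s), so 1 row(s) emitted.
- dept_id=5, batch=SG: 1 matching r row(s), so 1 row(s) emitted.
- dept_id=8, batch=CR: no matching r row.
- dept_id=5, batch=CR: 1 matching r row(s), so 1 row(s) emitted.
- dept_id=6, batch=SG: 2 matching r row(s), so 2 row(s) emitted.
- dept_id=5, batch=CR: 1 matching r row(s), so 1 row(s) emitted.
- dept_id=8, batch=SG: no matching r row.
- 4 row(s) from r found no l partner → padded with NULL.
After projecting and ordering:
l.batch | l.emp_name | r.dept_id | l.salary
CR | Liam | 5 | 60
CR | Nora | 4 | 65
CR | Zane | 5 | 65
SG | Bob | 5 | 50
SG | Nora | 6 | 80
SG | Nora | 6 | 80
NULL | NULL | 1 | NULL
NULL | NULL | 4 | NULL
NULL | NULL | 7 | NULL
NULL | NULL | NULL | NULL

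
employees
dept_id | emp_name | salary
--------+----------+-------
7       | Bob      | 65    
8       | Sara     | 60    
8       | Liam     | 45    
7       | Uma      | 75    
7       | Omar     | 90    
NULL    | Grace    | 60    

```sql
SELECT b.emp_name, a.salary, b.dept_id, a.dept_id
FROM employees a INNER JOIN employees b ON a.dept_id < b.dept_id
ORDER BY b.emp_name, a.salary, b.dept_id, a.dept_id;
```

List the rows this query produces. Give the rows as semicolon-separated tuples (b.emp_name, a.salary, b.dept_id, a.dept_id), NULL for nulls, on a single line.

(Liam, 65, 8, 7); (Liam, 75, 8, 7); (Liam, 90, 8, 7); (Sara, 65, 8, 7); (Sara, 75, 8, 7); (Sara, 90, 8, 7)

INNER JOIN keeps only pairs where the ON condition holds.
Matching on a.dept_id < b.dept_id. A NULL in a compared column never satisfies the condition.
- dept_id=7: 2 matching b row(s), so 2 row(s) emitted.
- dept_id=8: no matching b row, dropped.
- dept_id=8: no matching b row, dropped.
- dept_id=7: 2 matching b row(s), so 2 row(s) emitted.
- dept_id=7: 2 matching b row(s), so 2 row(s) emitted.
- dept_id=NULL: no matching b row, dropped.
After projecting and ordering:
b.emp_name | a.salary | b.dept_id | a.dept_id
Liam | 65 | 8 | 7
Liam | 75 | 8 | 7
Liam | 90 | 8 | 7
Sara | 65 | 8 | 7
Sara | 75 | 8 | 7
Sara | 90 | 8 | 7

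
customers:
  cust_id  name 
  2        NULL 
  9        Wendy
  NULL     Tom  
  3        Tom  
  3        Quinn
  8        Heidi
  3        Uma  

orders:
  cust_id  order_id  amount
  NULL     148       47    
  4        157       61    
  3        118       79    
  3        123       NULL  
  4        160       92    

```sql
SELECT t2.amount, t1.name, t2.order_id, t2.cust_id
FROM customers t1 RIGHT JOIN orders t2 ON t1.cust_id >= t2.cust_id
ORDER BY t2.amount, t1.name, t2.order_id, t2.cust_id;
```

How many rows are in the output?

15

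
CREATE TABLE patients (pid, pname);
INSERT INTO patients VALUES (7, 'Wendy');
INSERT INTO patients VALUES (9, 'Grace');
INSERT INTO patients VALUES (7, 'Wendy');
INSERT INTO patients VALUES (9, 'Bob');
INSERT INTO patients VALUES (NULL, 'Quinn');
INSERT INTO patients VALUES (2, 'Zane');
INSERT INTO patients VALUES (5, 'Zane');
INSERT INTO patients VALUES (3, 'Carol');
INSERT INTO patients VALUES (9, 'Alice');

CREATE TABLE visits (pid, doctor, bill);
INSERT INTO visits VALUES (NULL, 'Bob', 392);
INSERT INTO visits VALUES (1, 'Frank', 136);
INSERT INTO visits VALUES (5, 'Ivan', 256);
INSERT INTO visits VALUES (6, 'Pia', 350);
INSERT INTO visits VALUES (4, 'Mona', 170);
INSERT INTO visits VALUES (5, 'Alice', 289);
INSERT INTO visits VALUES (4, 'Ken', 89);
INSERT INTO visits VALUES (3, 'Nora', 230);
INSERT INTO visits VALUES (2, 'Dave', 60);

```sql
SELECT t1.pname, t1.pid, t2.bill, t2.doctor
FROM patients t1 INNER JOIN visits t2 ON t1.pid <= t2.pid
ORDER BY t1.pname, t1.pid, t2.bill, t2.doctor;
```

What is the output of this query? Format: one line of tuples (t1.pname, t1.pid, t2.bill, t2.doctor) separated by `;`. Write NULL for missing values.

INNER JOIN keeps only pairs where the ON condition holds.
Matching on t1.pid <= t2.pid. A NULL in a compared column never satisfies the condition.
Matched pairs: 16.

(Carol, 3, 89, Ken); (Carol, 3, 170, Mona); (Carol, 3, 230, Nora); (Carol, 3, 256, Ivan); (Carol, 3, 289, Alice); (Carol, 3, 350, Pia); (Zane, 2, 60, Dave); (Zane, 2, 89, Ken); (Zane, 2, 170, Mona); (Zane, 2, 230, Nora); (Zane, 2, 256, Ivan); (Zane, 2, 289, Alice); (Zane, 2, 350, Pia); (Zane, 5, 256, Ivan); (Zane, 5, 289, Alice); (Zane, 5, 350, Pia)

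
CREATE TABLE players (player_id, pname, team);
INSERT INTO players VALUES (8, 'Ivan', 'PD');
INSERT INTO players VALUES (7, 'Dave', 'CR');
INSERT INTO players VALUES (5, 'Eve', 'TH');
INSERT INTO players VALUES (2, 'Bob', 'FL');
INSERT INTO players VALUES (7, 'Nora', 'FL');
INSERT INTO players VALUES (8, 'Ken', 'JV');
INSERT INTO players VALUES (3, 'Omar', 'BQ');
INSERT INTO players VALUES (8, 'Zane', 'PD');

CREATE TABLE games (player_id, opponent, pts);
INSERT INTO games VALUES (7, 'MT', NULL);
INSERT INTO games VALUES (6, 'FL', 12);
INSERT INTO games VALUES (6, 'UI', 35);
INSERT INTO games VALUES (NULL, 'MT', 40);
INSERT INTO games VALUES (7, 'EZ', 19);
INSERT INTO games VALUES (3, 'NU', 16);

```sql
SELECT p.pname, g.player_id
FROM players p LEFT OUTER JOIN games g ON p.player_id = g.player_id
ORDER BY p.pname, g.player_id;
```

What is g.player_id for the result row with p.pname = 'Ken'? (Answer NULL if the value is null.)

NULL

LEFT JOIN keeps every row from `players`; unmatched rows get NULL for `games`'s columns.
Matching on p.player_id = g.player_id. A NULL in a compared column never satisfies the condition.
Matched pairs: 5; unmatched p rows kept: 5.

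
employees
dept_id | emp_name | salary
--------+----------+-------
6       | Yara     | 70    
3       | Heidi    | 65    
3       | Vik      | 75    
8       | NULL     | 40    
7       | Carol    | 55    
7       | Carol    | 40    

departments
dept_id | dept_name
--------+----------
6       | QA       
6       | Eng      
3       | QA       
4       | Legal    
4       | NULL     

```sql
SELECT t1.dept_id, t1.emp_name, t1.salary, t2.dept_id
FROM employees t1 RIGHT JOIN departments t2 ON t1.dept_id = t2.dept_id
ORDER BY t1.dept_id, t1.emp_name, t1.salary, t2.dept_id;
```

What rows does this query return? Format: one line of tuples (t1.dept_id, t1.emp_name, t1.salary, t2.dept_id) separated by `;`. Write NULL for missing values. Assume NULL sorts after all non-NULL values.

RIGHT JOIN keeps every row from `departments`; unmatched rows get NULL for `employees`'s columns.
Matching on t1.dept_id = t2.dept_id.
- t1 (dept_id=6) pairs with 2 row(s) of t2.
- t1 (dept_id=3) pairs with 1 row(s) of t2.
- t1 (dept_id=3) pairs with 1 row(s) of t2.
- t1 (dept_id=8) has no partner in t2.
- t1 (dept_id=7) has no partner in t2.
- t1 (dept_id=7) has no partner in t2.
- 2 row(s) from t2 found no t1 partner → padded with NULL.
After projecting and ordering:
t1.dept_id | t1.emp_name | t1.salary | t2.dept_id
3 | Heidi | 65 | 3
3 | Vik | 75 | 3
6 | Yara | 70 | 6
6 | Yara | 70 | 6
NULL | NULL | NULL | 4
NULL | NULL | NULL | 4

(3, Heidi, 65, 3); (3, Vik, 75, 3); (6, Yara, 70, 6); (6, Yara, 70, 6); (NULL, NULL, NULL, 4); (NULL, NULL, NULL, 4)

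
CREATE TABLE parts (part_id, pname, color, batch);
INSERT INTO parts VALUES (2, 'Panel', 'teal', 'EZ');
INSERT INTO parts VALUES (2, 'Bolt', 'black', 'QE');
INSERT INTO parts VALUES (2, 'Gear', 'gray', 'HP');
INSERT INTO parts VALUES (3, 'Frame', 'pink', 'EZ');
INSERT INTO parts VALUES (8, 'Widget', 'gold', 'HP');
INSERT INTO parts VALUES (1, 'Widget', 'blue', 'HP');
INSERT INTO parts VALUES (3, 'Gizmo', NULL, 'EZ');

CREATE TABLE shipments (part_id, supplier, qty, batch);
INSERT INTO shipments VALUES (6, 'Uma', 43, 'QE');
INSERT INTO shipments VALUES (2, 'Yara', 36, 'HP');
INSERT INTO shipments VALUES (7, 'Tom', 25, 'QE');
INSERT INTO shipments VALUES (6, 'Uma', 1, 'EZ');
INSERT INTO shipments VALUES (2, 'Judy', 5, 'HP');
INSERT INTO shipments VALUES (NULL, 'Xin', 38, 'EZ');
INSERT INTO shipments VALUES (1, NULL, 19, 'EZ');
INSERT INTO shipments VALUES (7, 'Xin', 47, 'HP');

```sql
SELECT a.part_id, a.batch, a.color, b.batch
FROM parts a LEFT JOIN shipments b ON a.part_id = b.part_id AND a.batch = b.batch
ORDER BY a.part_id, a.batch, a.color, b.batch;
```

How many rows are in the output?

8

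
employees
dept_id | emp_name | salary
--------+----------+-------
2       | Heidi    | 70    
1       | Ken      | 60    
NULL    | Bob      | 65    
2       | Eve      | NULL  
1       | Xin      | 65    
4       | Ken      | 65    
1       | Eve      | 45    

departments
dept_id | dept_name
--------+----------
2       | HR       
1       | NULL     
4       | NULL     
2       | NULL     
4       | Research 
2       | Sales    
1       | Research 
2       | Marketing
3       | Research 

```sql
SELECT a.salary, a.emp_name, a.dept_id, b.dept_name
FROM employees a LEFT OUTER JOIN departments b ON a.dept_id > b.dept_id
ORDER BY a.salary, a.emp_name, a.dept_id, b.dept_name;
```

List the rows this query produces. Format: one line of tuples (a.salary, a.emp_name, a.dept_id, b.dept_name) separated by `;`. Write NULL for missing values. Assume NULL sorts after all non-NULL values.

LEFT JOIN keeps every row from `employees`; unmatched rows get NULL for `departments`'s columns.
Matching on a.dept_id > b.dept_id. A NULL in a compared column never satisfies the condition.
- a[0] dept_id=2 → 2 match(es) in b → 2 row(s).
- a[1] dept_id=1 → no match; kept with NULLs on the b side.
- a[2] dept_id=NULL → no match; kept with NULLs on the b side.
- a[3] dept_id=2 → 2 match(es) in b → 2 row(s).
- a[4] dept_id=1 → no match; kept with NULLs on the b side.
- a[5] dept_id=4 → 7 match(es) in b → 7 row(s).
- a[6] dept_id=1 → no match; kept with NULLs on the b side.

(45, Eve, 1, NULL); (60, Ken, 1, NULL); (65, Bob, NULL, NULL); (65, Ken, 4, HR); (65, Ken, 4, Marketing); (65, Ken, 4, Research); (65, Ken, 4, Research); (65, Ken, 4, Sales); (65, Ken, 4, NULL); (65, Ken, 4, NULL); (65, Xin, 1, NULL); (70, Heidi, 2, Research); (70, Heidi, 2, NULL); (NULL, Eve, 2, Research); (NULL, Eve, 2, NULL)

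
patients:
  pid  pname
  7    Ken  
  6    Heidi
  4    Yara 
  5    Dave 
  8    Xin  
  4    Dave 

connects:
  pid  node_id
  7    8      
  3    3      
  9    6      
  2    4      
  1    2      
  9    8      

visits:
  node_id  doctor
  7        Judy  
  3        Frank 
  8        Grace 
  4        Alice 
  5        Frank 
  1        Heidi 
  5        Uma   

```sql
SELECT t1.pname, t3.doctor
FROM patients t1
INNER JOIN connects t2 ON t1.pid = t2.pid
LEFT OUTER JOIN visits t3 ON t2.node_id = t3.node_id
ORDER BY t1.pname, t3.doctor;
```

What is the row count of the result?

Joins associate left-to-right: patients INNER JOIN connects on pid gives 1 intermediate row(s).
Then LEFT JOIN `visits t3` on node_id: each of those 1 rows is kept; rows whose t2.node_id has no match in t3 get NULL for t3's columns.
Result: 1 row(s).

1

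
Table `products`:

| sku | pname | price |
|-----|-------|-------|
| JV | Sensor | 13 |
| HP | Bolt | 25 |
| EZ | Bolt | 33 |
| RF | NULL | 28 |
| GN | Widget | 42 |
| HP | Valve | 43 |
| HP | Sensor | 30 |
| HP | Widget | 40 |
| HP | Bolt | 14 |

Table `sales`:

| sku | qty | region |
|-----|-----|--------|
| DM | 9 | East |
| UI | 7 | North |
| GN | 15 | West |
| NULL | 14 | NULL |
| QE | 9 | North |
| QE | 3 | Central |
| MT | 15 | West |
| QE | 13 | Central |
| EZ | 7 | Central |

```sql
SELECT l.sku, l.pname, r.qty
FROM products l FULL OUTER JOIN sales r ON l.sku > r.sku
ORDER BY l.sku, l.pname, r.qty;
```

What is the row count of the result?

FULL OUTER JOIN keeps every row from both sides; unmatched rows get NULL for the other side's columns.
Matching on l.sku > r.sku. A NULL in a compared column never satisfies the condition.
- l row (sku=JV): matches 3 r row(s) → 3 output row(s).
- l row (sku=HP): matches 3 r row(s) → 3 output row(s).
- l row (sku=EZ): matches 1 r row(s) → 1 output row(s).
- l row (sku=RF): matches 7 r row(s) → 7 output row(s).
- l row (sku=GN): matches 2 r row(s) → 2 output row(s).
- l row (sku=HP): matches 3 r row(s) → 3 output row(s).
- l row (sku=HP): matches 3 r row(s) → 3 output row(s).
- l row (sku=HP): matches 3 r row(s) → 3 output row(s).
- l row (sku=HP): matches 3 r row(s) → 3 output row(s).
- 2 r row(s) had no l match → kept, l columns NULL.
Total: 28 matched + 2 padded = 30 rows.

30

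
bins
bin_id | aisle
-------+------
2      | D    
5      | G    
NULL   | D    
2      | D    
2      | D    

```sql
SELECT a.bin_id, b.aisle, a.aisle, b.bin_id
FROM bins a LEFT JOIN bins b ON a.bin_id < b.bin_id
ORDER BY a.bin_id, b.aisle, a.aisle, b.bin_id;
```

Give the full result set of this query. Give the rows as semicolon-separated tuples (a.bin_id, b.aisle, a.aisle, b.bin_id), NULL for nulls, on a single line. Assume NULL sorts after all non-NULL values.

(2, G, D, 5); (2, G, D, 5); (2, G, D, 5); (5, NULL, G, NULL); (NULL, NULL, D, NULL)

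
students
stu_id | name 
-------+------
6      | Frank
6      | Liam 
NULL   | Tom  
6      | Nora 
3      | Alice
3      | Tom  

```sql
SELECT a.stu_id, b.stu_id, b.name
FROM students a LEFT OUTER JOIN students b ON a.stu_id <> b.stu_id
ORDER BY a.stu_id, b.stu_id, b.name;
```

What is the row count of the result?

13

LEFT JOIN keeps every row from `students a`; unmatched rows get NULL for `students b`'s columns.
Matching on a.stu_id <> b.stu_id. A NULL in a compared column never satisfies the condition.
- a (stu_id=6) pairs with 2 row(s) of b.
- a (stu_id=6) pairs with 2 row(s) of b.
- a (stu_id=NULL) has no partner → padded with NULL.
- a (stu_id=6) pairs with 2 row(s) of b.
- a (stu_id=3) pairs with 3 row(s) of b.
- a (stu_id=3) pairs with 3 row(s) of b.
Total: 12 matched + 1 padded = 13 rows.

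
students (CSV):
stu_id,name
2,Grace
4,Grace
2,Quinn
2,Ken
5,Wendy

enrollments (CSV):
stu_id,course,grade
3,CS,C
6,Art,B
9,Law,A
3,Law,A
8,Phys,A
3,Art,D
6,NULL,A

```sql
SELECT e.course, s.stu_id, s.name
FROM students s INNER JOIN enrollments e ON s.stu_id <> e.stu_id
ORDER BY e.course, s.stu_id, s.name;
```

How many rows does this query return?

35

INNER JOIN keeps only pairs where the ON condition holds.
Matching on s.stu_id <> e.stu_id.
- s row (stu_id=2): matches 7 e row(s) → 7 output row(s).
- s row (stu_id=4): matches 7 e row(s) → 7 output row(s).
- s row (stu_id=2): matches 7 e row(s) → 7 output row(s).
- s row (stu_id=2): matches 7 e row(s) → 7 output row(s).
- s row (stu_id=5): matches 7 e row(s) → 7 output row(s).
Total: 35 rows.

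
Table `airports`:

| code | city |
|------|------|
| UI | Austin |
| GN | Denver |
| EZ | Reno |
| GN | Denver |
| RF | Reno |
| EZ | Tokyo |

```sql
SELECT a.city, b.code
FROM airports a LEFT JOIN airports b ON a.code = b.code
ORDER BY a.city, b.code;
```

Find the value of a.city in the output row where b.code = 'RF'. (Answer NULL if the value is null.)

Reno

LEFT JOIN keeps every row from `airports a`; unmatched rows get NULL for `airports b`'s columns.
Matching on a.code = b.code.
Matched pairs: 10; unmatched a rows kept: 0.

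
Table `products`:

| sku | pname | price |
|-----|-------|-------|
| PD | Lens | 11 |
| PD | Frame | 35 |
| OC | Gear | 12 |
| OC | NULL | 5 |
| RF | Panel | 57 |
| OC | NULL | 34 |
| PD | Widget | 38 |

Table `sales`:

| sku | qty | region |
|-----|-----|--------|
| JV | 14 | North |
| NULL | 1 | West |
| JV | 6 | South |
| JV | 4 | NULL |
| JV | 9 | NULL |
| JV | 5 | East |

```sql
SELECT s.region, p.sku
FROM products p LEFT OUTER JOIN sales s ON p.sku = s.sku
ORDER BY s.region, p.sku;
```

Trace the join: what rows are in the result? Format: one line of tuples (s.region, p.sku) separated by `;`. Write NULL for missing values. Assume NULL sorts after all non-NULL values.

(NULL, OC); (NULL, OC); (NULL, OC); (NULL, PD); (NULL, PD); (NULL, PD); (NULL, RF)

LEFT JOIN keeps every row from `products`; unmatched rows get NULL for `sales`'s columns.
Matching on p.sku = s.sku. A NULL in a compared column never satisfies the condition.
Matched pairs: 0; unmatched p rows kept: 7.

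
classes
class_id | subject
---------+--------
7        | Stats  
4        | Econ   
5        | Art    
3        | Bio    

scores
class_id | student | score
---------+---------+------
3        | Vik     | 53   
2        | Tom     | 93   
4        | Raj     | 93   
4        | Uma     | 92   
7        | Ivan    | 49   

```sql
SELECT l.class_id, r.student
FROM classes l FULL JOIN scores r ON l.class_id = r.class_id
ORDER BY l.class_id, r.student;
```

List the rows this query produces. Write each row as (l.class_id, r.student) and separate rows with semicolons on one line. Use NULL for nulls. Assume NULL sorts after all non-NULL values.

(3, Vik); (4, Raj); (4, Uma); (5, NULL); (7, Ivan); (NULL, Tom)

FULL OUTER JOIN keeps every row from both sides; unmatched rows get NULL for the other side's columns.
Matching on l.class_id = r.class_id.
- l[0] class_id=7 → 1 match(es) in r → 1 row(s).
- l[1] class_id=4 → 2 match(es) in r → 2 row(s).
- l[2] class_id=5 → no match; kept with NULLs on the r side.
- l[3] class_id=3 → 1 match(es) in r → 1 row(s).
- 1 row(s) from r found no l partner → padded with NULL.
After projecting and ordering:
l.class_id | r.student
3 | Vik
4 | Raj
4 | Uma
5 | NULL
7 | Ivan
NULL | Tom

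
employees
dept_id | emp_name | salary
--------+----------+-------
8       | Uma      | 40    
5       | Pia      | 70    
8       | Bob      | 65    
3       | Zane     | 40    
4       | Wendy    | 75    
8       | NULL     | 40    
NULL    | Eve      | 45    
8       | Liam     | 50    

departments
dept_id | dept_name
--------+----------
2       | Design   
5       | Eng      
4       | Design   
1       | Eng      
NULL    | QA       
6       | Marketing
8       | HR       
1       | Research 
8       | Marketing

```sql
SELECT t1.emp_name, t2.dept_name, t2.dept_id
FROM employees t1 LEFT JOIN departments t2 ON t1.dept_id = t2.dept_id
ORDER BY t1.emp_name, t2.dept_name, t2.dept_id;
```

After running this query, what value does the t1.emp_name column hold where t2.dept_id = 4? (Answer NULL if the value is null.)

Wendy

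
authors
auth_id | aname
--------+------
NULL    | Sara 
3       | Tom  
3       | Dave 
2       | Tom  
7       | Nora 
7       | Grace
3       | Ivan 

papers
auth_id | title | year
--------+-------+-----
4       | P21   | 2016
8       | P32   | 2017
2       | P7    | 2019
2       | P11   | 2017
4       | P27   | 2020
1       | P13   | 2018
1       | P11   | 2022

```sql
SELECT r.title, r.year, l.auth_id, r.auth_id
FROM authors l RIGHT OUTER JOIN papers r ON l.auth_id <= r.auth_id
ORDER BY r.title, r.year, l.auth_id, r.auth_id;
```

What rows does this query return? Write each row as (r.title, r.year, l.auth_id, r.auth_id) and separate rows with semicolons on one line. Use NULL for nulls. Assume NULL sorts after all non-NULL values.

(P11, 2017, 2, 2); (P11, 2022, NULL, 1); (P13, 2018, NULL, 1); (P21, 2016, 2, 4); (P21, 2016, 3, 4); (P21, 2016, 3, 4); (P21, 2016, 3, 4); (P27, 2020, 2, 4); (P27, 2020, 3, 4); (P27, 2020, 3, 4); (P27, 2020, 3, 4); (P32, 2017, 2, 8); (P32, 2017, 3, 8); (P32, 2017, 3, 8); (P32, 2017, 3, 8); (P32, 2017, 7, 8); (P32, 2017, 7, 8); (P7, 2019, 2, 2)

RIGHT JOIN keeps every row from `papers`; unmatched rows get NULL for `authors`'s columns.
Matching on l.auth_id <= r.auth_id. A NULL in a compared column never satisfies the condition.
- l (auth_id=NULL) has no partner in r.
- l (auth_id=3) pairs with 3 row(s) of r.
- l (auth_id=3) pairs with 3 row(s) of r.
- l (auth_id=2) pairs with 5 row(s) of r.
- l (auth_id=7) pairs with 1 row(s) of r.
- l (auth_id=7) pairs with 1 row(s) of r.
- l (auth_id=3) pairs with 3 row(s) of r.
- 2 row(s) from r found no l partner → padded with NULL.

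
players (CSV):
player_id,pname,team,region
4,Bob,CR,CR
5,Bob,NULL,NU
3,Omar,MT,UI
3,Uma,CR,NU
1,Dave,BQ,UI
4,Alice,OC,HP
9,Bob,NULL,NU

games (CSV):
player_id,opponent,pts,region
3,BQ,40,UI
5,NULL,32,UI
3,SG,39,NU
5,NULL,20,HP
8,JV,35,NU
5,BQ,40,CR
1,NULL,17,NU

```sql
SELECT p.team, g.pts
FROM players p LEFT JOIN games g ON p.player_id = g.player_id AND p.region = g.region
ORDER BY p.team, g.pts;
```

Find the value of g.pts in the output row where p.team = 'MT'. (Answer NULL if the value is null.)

LEFT JOIN keeps every row from `players`; unmatched rows get NULL for `games`'s columns.
Matching on p.player_id = g.player_id AND p.region = g.region.
Matched pairs: 2; unmatched p rows kept: 5.

40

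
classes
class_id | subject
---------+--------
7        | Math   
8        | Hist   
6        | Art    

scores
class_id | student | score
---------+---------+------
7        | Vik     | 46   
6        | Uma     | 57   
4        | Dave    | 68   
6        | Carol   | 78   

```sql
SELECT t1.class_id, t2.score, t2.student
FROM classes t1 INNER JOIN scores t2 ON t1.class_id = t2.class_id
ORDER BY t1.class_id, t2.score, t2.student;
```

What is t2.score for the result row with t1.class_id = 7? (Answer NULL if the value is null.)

46

INNER JOIN keeps only pairs where the ON condition holds.
Matching on t1.class_id = t2.class_id.
- t1 row (class_id=7): matches 1 t2 row(s) → 1 output row(s).
- t1 row (class_id=8): no match → dropped.
- t1 row (class_id=6): matches 2 t2 row(s) → 2 output row(s).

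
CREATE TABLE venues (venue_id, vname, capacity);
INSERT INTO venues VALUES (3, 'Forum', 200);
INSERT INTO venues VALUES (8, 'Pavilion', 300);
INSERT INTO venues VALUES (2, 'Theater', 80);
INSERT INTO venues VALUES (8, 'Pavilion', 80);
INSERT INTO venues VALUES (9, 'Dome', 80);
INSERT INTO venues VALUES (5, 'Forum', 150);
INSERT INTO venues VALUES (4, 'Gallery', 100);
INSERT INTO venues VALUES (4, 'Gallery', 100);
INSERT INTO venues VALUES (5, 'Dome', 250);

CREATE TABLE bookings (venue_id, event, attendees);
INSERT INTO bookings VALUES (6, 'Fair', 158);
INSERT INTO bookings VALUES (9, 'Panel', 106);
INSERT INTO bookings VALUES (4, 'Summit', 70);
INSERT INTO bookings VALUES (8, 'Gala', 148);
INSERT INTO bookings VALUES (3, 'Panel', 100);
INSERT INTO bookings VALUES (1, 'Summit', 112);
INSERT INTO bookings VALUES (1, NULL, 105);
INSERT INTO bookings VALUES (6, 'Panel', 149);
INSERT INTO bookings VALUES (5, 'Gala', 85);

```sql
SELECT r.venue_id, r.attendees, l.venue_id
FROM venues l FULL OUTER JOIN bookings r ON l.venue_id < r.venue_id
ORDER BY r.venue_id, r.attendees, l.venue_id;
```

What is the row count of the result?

36

FULL OUTER JOIN keeps every row from both sides; unmatched rows get NULL for the other side's columns.
Matching on l.venue_id < r.venue_id.
- l row (venue_id=3): matches 6 r row(s) → 6 output row(s).
- l row (venue_id=8): matches 1 r row(s) → 1 output row(s).
- l row (venue_id=2): matches 7 r row(s) → 7 output row(s).
- l row (venue_id=8): matches 1 r row(s) → 1 output row(s).
- l row (venue_id=9): no match → kept, r columns NULL.
- l row (venue_id=5): matches 4 r row(s) → 4 output row(s).
- l row (venue_id=4): matches 5 r row(s) → 5 output row(s).
- l row (venue_id=4): matches 5 r row(s) → 5 output row(s).
- l row (venue_id=5): matches 4 r row(s) → 4 output row(s).
- 2 r row(s) had no l match → kept, l columns NULL.
Total: 33 matched + 3 padded = 36 rows.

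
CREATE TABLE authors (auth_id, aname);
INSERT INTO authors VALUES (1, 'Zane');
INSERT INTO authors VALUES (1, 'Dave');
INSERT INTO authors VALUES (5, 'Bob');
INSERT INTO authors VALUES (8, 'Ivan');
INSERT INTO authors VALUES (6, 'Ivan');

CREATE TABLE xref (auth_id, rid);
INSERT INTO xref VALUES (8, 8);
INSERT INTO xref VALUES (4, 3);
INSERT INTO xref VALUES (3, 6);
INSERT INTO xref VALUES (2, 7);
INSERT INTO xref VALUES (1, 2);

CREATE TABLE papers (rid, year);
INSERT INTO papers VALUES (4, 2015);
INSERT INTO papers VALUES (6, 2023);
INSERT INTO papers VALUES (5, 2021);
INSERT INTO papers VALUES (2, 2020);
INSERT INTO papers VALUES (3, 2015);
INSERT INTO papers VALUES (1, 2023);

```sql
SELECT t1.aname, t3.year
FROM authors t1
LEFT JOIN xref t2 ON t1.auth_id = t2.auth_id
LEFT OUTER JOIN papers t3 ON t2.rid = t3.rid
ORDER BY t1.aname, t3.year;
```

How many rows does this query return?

Step 1 — t1 LEFT JOIN t2 on auth_id → 5 row(s).
Then LEFT JOIN `papers t3` on rid: each of those 5 rows is kept; rows whose t2.rid has no match in t3 get NULL for t3's columns.
Result: 5 row(s).

5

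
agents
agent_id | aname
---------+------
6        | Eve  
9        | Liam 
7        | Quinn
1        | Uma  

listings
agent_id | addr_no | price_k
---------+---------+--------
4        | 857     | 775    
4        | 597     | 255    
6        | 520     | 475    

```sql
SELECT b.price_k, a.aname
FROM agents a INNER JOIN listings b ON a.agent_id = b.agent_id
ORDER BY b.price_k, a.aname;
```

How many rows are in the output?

INNER JOIN keeps only pairs where the ON condition holds.
Matching on a.agent_id = b.agent_id.
Matched pairs: 1.
Total: 1 rows.

1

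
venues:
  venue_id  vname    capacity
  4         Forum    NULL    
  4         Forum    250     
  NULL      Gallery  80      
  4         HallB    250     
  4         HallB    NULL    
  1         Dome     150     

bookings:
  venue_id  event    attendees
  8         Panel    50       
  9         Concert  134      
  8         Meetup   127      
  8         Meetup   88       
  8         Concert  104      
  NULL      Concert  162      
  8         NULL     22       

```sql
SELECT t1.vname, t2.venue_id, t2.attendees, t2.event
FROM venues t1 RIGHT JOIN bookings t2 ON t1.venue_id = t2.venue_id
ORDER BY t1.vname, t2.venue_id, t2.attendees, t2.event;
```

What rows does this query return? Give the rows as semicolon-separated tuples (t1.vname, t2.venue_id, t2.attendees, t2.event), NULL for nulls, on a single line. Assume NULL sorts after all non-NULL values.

(NULL, 8, 22, NULL); (NULL, 8, 50, Panel); (NULL, 8, 88, Meetup); (NULL, 8, 104, Concert); (NULL, 8, 127, Meetup); (NULL, 9, 134, Concert); (NULL, NULL, 162, Concert)

RIGHT JOIN keeps every row from `bookings`; unmatched rows get NULL for `venues`'s columns.
Matching on t1.venue_id = t2.venue_id. A NULL in a compared column never satisfies the condition.
- t1 (venue_id=4) has no partner in t2.
- t1 (venue_id=4) has no partner in t2.
- t1 (venue_id=NULL) has no partner in t2.
- t1 (venue_id=4) has no partner in t2.
- t1 (venue_id=4) has no partner in t2.
- t1 (venue_id=1) has no partner in t2.
- 7 t2 row(s) had no t1 match → kept, t1 columns NULL.
After projecting and ordering:
t1.vname | t2.venue_id | t2.attendees | t2.event
NULL | 8 | 22 | NULL
NULL | 8 | 50 | Panel
NULL | 8 | 88 | Meetup
NULL | 8 | 104 | Concert
NULL | 8 | 127 | Meetup
NULL | 9 | 134 | Concert
NULL | NULL | 162 | Concert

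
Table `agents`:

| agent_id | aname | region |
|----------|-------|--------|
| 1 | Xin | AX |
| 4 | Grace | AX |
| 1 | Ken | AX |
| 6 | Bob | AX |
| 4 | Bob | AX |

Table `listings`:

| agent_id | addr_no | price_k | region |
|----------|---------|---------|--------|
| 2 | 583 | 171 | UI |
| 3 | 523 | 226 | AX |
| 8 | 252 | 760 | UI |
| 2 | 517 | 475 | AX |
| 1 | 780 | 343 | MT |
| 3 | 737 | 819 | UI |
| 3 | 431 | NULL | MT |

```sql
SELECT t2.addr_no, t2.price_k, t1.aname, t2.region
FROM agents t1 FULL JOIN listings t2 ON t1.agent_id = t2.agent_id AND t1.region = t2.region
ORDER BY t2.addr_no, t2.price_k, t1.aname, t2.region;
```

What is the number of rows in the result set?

12

FULL OUTER JOIN keeps every row from both sides; unmatched rows get NULL for the other side's columns.
Matching on t1.agent_id = t2.agent_id AND t1.region = t2.region.
Matched pairs: 0; unmatched t1 rows kept: 5; unmatched t2 rows kept: 7.
Total: 0 matched + 12 padded = 12 rows.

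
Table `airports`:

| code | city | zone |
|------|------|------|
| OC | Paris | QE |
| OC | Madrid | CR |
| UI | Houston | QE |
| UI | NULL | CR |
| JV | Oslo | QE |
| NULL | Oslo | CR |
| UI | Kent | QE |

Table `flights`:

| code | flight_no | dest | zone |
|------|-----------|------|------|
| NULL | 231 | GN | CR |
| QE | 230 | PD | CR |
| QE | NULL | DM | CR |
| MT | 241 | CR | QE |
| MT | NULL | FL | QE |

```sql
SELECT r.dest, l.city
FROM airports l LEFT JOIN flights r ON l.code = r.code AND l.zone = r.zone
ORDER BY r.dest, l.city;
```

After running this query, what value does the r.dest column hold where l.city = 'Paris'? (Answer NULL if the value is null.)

LEFT JOIN keeps every row from `airports`; unmatched rows get NULL for `flights`'s columns.
Matching on l.code = r.code AND l.zone = r.zone. A NULL in a compared column never satisfies the condition.
Matched pairs: 0; unmatched l rows kept: 7.

NULL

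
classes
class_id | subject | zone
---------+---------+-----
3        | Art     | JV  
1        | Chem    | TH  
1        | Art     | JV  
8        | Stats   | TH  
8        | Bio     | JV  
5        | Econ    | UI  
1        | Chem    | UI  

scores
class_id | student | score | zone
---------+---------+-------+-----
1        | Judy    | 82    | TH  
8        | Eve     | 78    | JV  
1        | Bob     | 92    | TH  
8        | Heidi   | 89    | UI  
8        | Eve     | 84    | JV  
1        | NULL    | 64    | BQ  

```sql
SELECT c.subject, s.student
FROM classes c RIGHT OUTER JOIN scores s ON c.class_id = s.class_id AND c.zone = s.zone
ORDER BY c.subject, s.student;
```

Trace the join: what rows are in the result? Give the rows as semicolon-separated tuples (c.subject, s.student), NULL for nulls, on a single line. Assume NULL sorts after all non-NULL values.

RIGHT JOIN keeps every row from `scores`; unmatched rows get NULL for `classes`'s columns.
Matching on c.class_id = s.class_id AND c.zone = s.zone.
- c[0] class_id=3, zone=JV → no match.
- c[1] class_id=1, zone=TH → 2 match(es) in s → 2 row(s).
- c[2] class_id=1, zone=JV → no match.
- c[3] class_id=8, zone=TH → no match.
- c[4] class_id=8, zone=JV → 2 match(es) in s → 2 row(s).
- c[5] class_id=5, zone=UI → no match.
- c[6] class_id=1, zone=UI → no match.
- 2 s row(s) had no c match → kept, c columns NULL.
After projecting and ordering:
c.subject | s.student
Bio | Eve
Bio | Eve
Chem | Bob
Chem | Judy
NULL | Heidi
NULL | NULL

(Bio, Eve); (Bio, Eve); (Chem, Bob); (Chem, Judy); (NULL, Heidi); (NULL, NULL)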